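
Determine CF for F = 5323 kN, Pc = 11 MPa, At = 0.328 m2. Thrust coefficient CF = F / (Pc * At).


CF = 5323000 / (11e6 * 0.328) = 1.48

1.48


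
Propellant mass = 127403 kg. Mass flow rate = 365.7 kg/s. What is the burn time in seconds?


tb = 127403 / 365.7 = 348.4 s

348.4 s


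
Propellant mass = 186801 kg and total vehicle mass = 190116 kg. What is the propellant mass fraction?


PMF = 186801 / 190116 = 0.983

0.983


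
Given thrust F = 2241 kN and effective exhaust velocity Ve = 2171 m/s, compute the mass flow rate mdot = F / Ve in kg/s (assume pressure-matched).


mdot = F / Ve = 2241000 / 2171 = 1032.2 kg/s

1032.2 kg/s


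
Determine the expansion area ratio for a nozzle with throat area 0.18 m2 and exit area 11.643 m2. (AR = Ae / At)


AR = 11.643 / 0.18 = 64.7

64.7


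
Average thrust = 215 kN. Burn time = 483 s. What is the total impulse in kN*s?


It = 215 * 483 = 103845 kN*s

103845 kN*s


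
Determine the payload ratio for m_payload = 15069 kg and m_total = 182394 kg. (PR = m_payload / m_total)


PR = 15069 / 182394 = 0.0826

0.0826


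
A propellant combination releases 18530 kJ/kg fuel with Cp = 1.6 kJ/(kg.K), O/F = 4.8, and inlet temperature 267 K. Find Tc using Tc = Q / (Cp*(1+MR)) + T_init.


Tc = 18530 / (1.6 * (1 + 4.8)) + 267 = 2264 K

2264 K


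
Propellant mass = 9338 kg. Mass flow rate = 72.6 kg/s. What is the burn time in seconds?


tb = 9338 / 72.6 = 128.6 s

128.6 s


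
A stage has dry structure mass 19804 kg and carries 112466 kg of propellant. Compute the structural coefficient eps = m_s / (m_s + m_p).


eps = 19804 / (19804 + 112466) = 0.1497

0.1497


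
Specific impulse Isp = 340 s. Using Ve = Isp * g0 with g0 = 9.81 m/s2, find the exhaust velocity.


Ve = Isp * g0 = 340 * 9.81 = 3335.4 m/s

3335.4 m/s


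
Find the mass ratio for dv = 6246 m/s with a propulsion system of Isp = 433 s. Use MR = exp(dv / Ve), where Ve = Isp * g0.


Ve = 433 * 9.81 = 4247.73 m/s
MR = exp(6246 / 4247.73) = 4.351

4.351


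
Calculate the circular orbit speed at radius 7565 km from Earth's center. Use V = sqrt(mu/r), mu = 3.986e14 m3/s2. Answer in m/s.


V = sqrt(3.986e14 / 7565000) = 7259 m/s

7259 m/s


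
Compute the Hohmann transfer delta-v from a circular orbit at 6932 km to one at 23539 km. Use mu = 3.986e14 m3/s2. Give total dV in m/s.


V1 = sqrt(mu/r1) = 7582.97 m/s
dV1 = V1*(sqrt(2*r2/(r1+r2)) - 1) = 1842.54 m/s
V2 = sqrt(mu/r2) = 4115.05 m/s
dV2 = V2*(1 - sqrt(2*r1/(r1+r2))) = 1339.33 m/s
Total dV = 3182 m/s

3182 m/s


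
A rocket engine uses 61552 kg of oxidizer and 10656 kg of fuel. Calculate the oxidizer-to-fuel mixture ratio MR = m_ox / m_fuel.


MR = 61552 / 10656 = 5.78

5.78


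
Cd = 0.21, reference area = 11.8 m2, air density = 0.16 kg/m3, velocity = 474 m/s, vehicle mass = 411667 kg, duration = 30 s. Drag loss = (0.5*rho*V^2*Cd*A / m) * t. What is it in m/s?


D = 0.5 * 0.16 * 474^2 * 0.21 * 11.8 = 44539.77 N
a = 44539.77 / 411667 = 0.1082 m/s2
dV = 0.1082 * 30 = 3.2 m/s

3.2 m/s


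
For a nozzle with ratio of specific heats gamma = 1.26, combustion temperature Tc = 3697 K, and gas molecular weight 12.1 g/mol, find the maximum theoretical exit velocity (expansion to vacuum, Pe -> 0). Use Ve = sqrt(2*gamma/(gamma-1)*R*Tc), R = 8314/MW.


R = 8314 / 12.1 = 687.11 J/(kg.K)
Ve = sqrt(2 * 1.26 / (1.26 - 1) * 687.11 * 3697) = 4962 m/s

4962 m/s


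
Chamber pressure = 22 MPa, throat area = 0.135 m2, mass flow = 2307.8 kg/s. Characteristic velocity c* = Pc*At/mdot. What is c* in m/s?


c* = 22e6 * 0.135 / 2307.8 = 1287 m/s

1287 m/s


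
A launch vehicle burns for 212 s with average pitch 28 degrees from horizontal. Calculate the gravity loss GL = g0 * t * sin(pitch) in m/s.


GL = 9.81 * 212 * sin(28 deg) = 976 m/s

976 m/s


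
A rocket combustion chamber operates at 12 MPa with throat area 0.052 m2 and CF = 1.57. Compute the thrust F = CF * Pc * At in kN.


F = 1.57 * 12e6 * 0.052 = 979680.0 N = 979.7 kN

979.7 kN


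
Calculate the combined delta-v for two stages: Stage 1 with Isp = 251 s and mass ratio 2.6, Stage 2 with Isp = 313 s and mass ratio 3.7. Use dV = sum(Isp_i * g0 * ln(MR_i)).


dV1 = 251 * 9.81 * ln(2.6) = 2352.8 m/s
dV2 = 313 * 9.81 * ln(3.7) = 4017.3 m/s
Total dV = 2352.8 + 4017.3 = 6370.1 m/s ~ 6370 m/s

6370 m/s


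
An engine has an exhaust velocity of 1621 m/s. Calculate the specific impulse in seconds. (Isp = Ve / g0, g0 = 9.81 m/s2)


Isp = Ve / g0 = 1621 / 9.81 = 165.2 s

165.2 s


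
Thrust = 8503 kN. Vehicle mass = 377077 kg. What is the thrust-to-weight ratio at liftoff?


TWR = 8503000 / (377077 * 9.81) = 2.3

2.3


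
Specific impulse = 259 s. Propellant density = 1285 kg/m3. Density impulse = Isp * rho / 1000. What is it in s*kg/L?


rho*Isp = 259 * 1285 / 1000 = 333 s*kg/L

333 s*kg/L


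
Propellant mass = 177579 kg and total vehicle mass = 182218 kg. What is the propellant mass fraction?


PMF = 177579 / 182218 = 0.975

0.975


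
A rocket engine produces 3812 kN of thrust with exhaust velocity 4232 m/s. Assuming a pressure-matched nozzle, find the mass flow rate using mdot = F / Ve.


mdot = F / Ve = 3812000 / 4232 = 900.8 kg/s

900.8 kg/s


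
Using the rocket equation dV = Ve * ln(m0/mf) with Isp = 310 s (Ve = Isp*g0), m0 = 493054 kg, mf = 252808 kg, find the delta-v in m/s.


Ve = 310 * 9.81 = 3041.1 m/s
dV = 3041.1 * ln(493054/252808) = 2031 m/s

2031 m/s


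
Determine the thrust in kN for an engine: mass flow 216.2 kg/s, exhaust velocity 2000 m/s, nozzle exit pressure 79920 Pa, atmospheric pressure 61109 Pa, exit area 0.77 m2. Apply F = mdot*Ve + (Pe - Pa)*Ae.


F = 216.2 * 2000 + (79920 - 61109) * 0.77 = 446884.0 N = 446.9 kN

446.9 kN


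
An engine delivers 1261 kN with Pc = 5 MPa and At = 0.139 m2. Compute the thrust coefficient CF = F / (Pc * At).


CF = 1261000 / (5e6 * 0.139) = 1.81

1.81


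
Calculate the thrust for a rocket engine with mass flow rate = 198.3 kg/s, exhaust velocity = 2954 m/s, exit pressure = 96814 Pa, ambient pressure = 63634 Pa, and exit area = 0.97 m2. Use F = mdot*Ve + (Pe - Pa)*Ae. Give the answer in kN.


F = 198.3 * 2954 + (96814 - 63634) * 0.97 = 617963.0 N = 618.0 kN

618.0 kN


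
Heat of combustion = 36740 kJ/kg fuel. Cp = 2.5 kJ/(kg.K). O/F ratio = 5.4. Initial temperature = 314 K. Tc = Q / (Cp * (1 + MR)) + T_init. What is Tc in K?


Tc = 36740 / (2.5 * (1 + 5.4)) + 314 = 2610 K

2610 K


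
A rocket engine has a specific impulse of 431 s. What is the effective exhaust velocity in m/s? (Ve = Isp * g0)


Ve = Isp * g0 = 431 * 9.81 = 4228.1 m/s

4228.1 m/s


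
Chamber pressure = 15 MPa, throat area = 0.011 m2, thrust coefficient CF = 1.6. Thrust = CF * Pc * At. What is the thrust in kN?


F = 1.6 * 15e6 * 0.011 = 264000.0 N = 264.0 kN

264.0 kN


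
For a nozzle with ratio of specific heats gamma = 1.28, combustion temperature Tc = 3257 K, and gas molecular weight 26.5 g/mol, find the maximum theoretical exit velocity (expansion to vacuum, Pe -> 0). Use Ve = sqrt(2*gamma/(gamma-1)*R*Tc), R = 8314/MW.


R = 8314 / 26.5 = 313.74 J/(kg.K)
Ve = sqrt(2 * 1.28 / (1.28 - 1) * 313.74 * 3257) = 3057 m/s

3057 m/s


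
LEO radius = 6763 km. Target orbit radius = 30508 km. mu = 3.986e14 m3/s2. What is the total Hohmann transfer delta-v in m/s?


V1 = sqrt(mu/r1) = 7677.13 m/s
dV1 = V1*(sqrt(2*r2/(r1+r2)) - 1) = 2145.67 m/s
V2 = sqrt(mu/r2) = 3614.61 m/s
dV2 = V2*(1 - sqrt(2*r1/(r1+r2))) = 1437.1 m/s
Total dV = 3583 m/s

3583 m/s


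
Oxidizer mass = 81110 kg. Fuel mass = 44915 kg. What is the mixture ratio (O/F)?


MR = 81110 / 44915 = 1.81

1.81


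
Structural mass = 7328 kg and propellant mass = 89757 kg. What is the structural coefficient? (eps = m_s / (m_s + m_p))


eps = 7328 / (7328 + 89757) = 0.0755

0.0755


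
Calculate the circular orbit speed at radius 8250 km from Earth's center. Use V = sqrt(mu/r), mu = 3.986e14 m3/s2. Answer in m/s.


V = sqrt(3.986e14 / 8250000) = 6951 m/s

6951 m/s


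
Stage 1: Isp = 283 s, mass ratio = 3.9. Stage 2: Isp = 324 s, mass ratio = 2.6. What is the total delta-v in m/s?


dV1 = 283 * 9.81 * ln(3.9) = 3778.4 m/s
dV2 = 324 * 9.81 * ln(2.6) = 3037.0 m/s
Total dV = 3778.4 + 3037.0 = 6815.4 m/s ~ 6815 m/s

6815 m/s


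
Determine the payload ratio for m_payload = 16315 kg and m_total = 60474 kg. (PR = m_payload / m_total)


PR = 16315 / 60474 = 0.2698

0.2698


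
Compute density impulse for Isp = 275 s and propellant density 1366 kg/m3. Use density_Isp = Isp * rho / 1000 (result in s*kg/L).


rho*Isp = 275 * 1366 / 1000 = 376 s*kg/L

376 s*kg/L


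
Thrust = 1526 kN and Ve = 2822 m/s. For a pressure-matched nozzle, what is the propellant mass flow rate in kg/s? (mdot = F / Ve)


mdot = F / Ve = 1526000 / 2822 = 540.8 kg/s

540.8 kg/s


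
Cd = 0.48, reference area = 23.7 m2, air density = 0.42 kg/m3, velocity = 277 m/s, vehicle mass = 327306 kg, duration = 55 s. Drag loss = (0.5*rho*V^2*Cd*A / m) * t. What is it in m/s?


D = 0.5 * 0.42 * 277^2 * 0.48 * 23.7 = 183302.51 N
a = 183302.51 / 327306 = 0.56 m/s2
dV = 0.56 * 55 = 30.8 m/s

30.8 m/s


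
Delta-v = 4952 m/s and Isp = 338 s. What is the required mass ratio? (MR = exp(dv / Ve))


Ve = 338 * 9.81 = 3315.78 m/s
MR = exp(4952 / 3315.78) = 4.452

4.452


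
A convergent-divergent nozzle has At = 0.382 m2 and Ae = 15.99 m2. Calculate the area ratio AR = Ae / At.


AR = 15.99 / 0.382 = 41.9

41.9


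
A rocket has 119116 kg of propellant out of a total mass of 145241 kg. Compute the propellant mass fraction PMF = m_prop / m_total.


PMF = 119116 / 145241 = 0.82

0.82


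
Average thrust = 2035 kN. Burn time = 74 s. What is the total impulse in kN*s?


It = 2035 * 74 = 150590 kN*s

150590 kN*s


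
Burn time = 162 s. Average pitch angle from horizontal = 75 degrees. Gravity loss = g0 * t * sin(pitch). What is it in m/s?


GL = 9.81 * 162 * sin(75 deg) = 1535 m/s

1535 m/s


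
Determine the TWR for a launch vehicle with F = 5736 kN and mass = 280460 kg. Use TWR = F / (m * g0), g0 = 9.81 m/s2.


TWR = 5736000 / (280460 * 9.81) = 2.08

2.08


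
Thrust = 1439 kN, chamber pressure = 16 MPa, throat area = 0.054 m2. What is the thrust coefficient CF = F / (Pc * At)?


CF = 1439000 / (16e6 * 0.054) = 1.67

1.67


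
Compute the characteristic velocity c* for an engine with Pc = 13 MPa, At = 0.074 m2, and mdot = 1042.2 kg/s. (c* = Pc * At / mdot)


c* = 13e6 * 0.074 / 1042.2 = 923 m/s

923 m/s


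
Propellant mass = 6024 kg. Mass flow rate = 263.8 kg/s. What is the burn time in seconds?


tb = 6024 / 263.8 = 22.8 s

22.8 s


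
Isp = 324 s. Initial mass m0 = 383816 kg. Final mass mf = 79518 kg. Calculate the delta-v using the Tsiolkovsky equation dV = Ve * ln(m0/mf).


Ve = 324 * 9.81 = 3178.44 m/s
dV = 3178.44 * ln(383816/79518) = 5003 m/s

5003 m/s


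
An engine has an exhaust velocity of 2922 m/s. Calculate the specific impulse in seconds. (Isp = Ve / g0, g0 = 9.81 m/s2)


Isp = Ve / g0 = 2922 / 9.81 = 297.9 s

297.9 s


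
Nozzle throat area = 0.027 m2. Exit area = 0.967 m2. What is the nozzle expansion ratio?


AR = 0.967 / 0.027 = 35.8

35.8


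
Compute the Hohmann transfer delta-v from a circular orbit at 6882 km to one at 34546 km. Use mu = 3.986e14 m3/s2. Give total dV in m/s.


V1 = sqrt(mu/r1) = 7610.47 m/s
dV1 = V1*(sqrt(2*r2/(r1+r2)) - 1) = 2217.83 m/s
V2 = sqrt(mu/r2) = 3396.8 m/s
dV2 = V2*(1 - sqrt(2*r1/(r1+r2))) = 1438.88 m/s
Total dV = 3657 m/s

3657 m/s


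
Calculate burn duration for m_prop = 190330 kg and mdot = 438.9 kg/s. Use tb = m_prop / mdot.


tb = 190330 / 438.9 = 433.7 s

433.7 s


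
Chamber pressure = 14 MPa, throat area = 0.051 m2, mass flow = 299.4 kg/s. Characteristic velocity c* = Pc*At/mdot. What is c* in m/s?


c* = 14e6 * 0.051 / 299.4 = 2385 m/s

2385 m/s


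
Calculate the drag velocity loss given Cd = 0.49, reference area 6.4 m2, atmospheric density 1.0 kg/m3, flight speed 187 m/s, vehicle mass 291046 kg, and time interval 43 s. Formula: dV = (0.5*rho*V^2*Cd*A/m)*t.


D = 0.5 * 1.0 * 187^2 * 0.49 * 6.4 = 54831.39 N
a = 54831.39 / 291046 = 0.1884 m/s2
dV = 0.1884 * 43 = 8.1 m/s

8.1 m/s


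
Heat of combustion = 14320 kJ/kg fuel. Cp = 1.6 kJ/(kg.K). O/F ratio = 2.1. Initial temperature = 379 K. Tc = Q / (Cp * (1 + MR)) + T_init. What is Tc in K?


Tc = 14320 / (1.6 * (1 + 2.1)) + 379 = 3266 K

3266 K


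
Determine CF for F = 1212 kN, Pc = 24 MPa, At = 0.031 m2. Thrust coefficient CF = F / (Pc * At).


CF = 1212000 / (24e6 * 0.031) = 1.63

1.63


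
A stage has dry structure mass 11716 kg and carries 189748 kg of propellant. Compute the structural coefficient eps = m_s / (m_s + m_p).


eps = 11716 / (11716 + 189748) = 0.0582

0.0582


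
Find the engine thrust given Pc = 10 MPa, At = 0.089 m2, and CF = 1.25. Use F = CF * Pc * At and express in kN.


F = 1.25 * 10e6 * 0.089 = 1.1125e+06 N = 1112.5 kN

1112.5 kN


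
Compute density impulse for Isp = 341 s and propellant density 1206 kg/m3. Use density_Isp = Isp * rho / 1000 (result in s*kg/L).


rho*Isp = 341 * 1206 / 1000 = 411 s*kg/L

411 s*kg/L


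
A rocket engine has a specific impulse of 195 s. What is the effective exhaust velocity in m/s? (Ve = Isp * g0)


Ve = Isp * g0 = 195 * 9.81 = 1913.0 m/s

1913.0 m/s


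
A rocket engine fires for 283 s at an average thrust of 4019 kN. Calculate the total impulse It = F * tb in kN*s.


It = 4019 * 283 = 1137377 kN*s

1137377 kN*s


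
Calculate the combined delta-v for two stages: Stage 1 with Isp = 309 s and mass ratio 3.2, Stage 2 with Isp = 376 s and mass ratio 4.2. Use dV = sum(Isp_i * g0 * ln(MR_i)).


dV1 = 309 * 9.81 * ln(3.2) = 3525.8 m/s
dV2 = 376 * 9.81 * ln(4.2) = 5293.4 m/s
Total dV = 3525.8 + 5293.4 = 8819.2 m/s ~ 8819 m/s

8819 m/s


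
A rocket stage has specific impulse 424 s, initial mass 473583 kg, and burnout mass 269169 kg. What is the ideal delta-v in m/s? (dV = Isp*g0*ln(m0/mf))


Ve = 424 * 9.81 = 4159.44 m/s
dV = 4159.44 * ln(473583/269169) = 2350 m/s

2350 m/s


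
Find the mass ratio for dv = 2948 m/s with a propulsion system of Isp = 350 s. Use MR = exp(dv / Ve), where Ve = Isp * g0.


Ve = 350 * 9.81 = 3433.5 m/s
MR = exp(2948 / 3433.5) = 2.36

2.36


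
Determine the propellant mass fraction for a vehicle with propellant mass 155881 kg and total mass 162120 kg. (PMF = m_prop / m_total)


PMF = 155881 / 162120 = 0.962

0.962


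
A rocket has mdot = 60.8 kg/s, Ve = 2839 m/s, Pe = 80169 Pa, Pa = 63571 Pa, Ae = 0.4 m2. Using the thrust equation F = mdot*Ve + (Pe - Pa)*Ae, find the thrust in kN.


F = 60.8 * 2839 + (80169 - 63571) * 0.4 = 179250.0 N = 179.2 kN

179.2 kN


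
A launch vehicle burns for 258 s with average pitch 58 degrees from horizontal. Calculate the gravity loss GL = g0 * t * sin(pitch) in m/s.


GL = 9.81 * 258 * sin(58 deg) = 2146 m/s

2146 m/s


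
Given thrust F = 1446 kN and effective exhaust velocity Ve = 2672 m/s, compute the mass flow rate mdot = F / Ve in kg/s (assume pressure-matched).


mdot = F / Ve = 1446000 / 2672 = 541.2 kg/s

541.2 kg/s


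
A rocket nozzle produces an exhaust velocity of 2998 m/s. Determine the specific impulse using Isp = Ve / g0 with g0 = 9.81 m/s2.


Isp = Ve / g0 = 2998 / 9.81 = 305.6 s

305.6 s


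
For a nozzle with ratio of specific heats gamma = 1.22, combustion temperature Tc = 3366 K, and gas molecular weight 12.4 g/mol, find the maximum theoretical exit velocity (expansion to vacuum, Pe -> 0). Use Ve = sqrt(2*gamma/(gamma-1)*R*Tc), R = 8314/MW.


R = 8314 / 12.4 = 670.48 J/(kg.K)
Ve = sqrt(2 * 1.22 / (1.22 - 1) * 670.48 * 3366) = 5003 m/s

5003 m/s


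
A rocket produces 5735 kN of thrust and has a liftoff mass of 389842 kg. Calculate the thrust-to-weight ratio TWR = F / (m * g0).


TWR = 5735000 / (389842 * 9.81) = 1.5

1.5


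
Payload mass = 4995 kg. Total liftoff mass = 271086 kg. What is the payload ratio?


PR = 4995 / 271086 = 0.0184

0.0184


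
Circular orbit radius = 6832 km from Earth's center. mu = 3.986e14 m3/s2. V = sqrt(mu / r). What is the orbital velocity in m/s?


V = sqrt(3.986e14 / 6832000) = 7638 m/s

7638 m/s


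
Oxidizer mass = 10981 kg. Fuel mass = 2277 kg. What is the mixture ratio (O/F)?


MR = 10981 / 2277 = 4.82

4.82


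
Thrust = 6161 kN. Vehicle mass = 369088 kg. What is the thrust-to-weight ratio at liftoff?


TWR = 6161000 / (369088 * 9.81) = 1.7

1.7


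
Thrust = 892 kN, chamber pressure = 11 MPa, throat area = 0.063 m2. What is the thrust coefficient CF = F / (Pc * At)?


CF = 892000 / (11e6 * 0.063) = 1.29

1.29


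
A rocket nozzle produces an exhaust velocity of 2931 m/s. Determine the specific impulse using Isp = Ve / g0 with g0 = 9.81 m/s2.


Isp = Ve / g0 = 2931 / 9.81 = 298.8 s

298.8 s


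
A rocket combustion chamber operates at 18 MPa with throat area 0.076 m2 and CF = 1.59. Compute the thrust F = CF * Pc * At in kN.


F = 1.59 * 18e6 * 0.076 = 2.1751e+06 N = 2175.1 kN

2175.1 kN


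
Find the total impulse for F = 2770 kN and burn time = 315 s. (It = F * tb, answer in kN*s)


It = 2770 * 315 = 872550 kN*s

872550 kN*s


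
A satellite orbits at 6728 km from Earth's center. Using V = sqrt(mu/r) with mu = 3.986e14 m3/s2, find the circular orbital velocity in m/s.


V = sqrt(3.986e14 / 6728000) = 7697 m/s

7697 m/s


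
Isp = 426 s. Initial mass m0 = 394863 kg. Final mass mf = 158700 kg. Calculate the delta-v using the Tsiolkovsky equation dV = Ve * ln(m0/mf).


Ve = 426 * 9.81 = 4179.06 m/s
dV = 4179.06 * ln(394863/158700) = 3809 m/s

3809 m/s


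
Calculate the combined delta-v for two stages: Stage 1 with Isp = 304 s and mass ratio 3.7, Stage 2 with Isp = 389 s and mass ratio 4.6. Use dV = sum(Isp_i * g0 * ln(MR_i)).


dV1 = 304 * 9.81 * ln(3.7) = 3901.8 m/s
dV2 = 389 * 9.81 * ln(4.6) = 5823.6 m/s
Total dV = 3901.8 + 5823.6 = 9725.4 m/s ~ 9725 m/s

9725 m/s


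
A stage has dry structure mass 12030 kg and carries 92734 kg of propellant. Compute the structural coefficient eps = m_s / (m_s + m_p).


eps = 12030 / (12030 + 92734) = 0.1148

0.1148


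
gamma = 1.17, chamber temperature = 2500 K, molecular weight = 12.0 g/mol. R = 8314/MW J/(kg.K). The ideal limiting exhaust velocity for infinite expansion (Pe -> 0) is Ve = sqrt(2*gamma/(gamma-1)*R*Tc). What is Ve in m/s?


R = 8314 / 12.0 = 692.83 J/(kg.K)
Ve = sqrt(2 * 1.17 / (1.17 - 1) * 692.83 * 2500) = 4883 m/s

4883 m/s


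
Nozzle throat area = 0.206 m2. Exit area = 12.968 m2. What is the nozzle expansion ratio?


AR = 12.968 / 0.206 = 63.0

63.0


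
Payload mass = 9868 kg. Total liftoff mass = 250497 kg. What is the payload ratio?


PR = 9868 / 250497 = 0.0394

0.0394


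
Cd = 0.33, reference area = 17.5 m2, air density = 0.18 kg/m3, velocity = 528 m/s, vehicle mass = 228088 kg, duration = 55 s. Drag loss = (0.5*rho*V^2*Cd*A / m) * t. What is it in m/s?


D = 0.5 * 0.18 * 528^2 * 0.33 * 17.5 = 144897.98 N
a = 144897.98 / 228088 = 0.6353 m/s2
dV = 0.6353 * 55 = 34.9 m/s

34.9 m/s


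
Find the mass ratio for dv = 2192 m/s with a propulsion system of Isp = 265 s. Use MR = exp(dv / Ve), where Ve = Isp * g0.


Ve = 265 * 9.81 = 2599.65 m/s
MR = exp(2192 / 2599.65) = 2.324

2.324


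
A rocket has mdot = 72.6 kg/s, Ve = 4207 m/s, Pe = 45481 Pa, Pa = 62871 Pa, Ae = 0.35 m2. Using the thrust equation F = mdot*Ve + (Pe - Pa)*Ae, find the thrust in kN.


F = 72.6 * 4207 + (45481 - 62871) * 0.35 = 299342.0 N = 299.3 kN

299.3 kN


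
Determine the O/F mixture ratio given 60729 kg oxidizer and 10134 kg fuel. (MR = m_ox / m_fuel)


MR = 60729 / 10134 = 5.99

5.99


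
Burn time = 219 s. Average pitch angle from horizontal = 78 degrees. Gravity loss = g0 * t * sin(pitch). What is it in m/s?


GL = 9.81 * 219 * sin(78 deg) = 2101 m/s

2101 m/s


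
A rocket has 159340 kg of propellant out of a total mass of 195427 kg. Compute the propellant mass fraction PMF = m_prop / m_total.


PMF = 159340 / 195427 = 0.815

0.815


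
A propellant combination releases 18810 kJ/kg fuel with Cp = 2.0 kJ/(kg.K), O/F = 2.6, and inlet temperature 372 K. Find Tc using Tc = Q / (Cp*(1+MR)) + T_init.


Tc = 18810 / (2.0 * (1 + 2.6)) + 372 = 2984 K

2984 K


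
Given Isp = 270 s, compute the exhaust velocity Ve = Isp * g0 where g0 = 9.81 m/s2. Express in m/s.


Ve = Isp * g0 = 270 * 9.81 = 2648.7 m/s

2648.7 m/s


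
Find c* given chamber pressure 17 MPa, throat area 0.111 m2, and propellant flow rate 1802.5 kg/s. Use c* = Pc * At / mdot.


c* = 17e6 * 0.111 / 1802.5 = 1047 m/s

1047 m/s


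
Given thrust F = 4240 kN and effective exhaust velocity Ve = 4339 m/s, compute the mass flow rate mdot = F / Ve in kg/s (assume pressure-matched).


mdot = F / Ve = 4240000 / 4339 = 977.2 kg/s

977.2 kg/s


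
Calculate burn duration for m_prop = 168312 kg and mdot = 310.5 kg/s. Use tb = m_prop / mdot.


tb = 168312 / 310.5 = 542.1 s

542.1 s


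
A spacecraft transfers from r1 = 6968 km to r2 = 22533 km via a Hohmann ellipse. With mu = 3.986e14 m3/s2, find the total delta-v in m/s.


V1 = sqrt(mu/r1) = 7563.36 m/s
dV1 = V1*(sqrt(2*r2/(r1+r2)) - 1) = 1784.69 m/s
V2 = sqrt(mu/r2) = 4205.9 m/s
dV2 = V2*(1 - sqrt(2*r1/(r1+r2))) = 1315.16 m/s
Total dV = 3100 m/s

3100 m/s


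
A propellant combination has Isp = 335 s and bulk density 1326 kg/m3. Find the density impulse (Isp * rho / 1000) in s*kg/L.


rho*Isp = 335 * 1326 / 1000 = 444 s*kg/L

444 s*kg/L


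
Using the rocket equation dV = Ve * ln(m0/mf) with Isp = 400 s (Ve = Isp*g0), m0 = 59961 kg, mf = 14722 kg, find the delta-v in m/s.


Ve = 400 * 9.81 = 3924.0 m/s
dV = 3924.0 * ln(59961/14722) = 5511 m/s

5511 m/s


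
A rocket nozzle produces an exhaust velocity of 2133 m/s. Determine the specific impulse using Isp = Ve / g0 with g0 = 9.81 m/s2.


Isp = Ve / g0 = 2133 / 9.81 = 217.4 s

217.4 s


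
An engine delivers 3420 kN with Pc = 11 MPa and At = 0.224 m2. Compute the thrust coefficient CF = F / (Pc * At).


CF = 3420000 / (11e6 * 0.224) = 1.39

1.39


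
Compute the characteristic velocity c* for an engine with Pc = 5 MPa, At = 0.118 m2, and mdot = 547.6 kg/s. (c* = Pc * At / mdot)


c* = 5e6 * 0.118 / 547.6 = 1077 m/s

1077 m/s


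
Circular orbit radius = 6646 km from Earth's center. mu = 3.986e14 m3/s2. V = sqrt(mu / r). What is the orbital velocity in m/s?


V = sqrt(3.986e14 / 6646000) = 7744 m/s

7744 m/s


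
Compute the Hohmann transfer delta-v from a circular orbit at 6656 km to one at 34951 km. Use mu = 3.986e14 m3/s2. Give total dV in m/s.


V1 = sqrt(mu/r1) = 7738.59 m/s
dV1 = V1*(sqrt(2*r2/(r1+r2)) - 1) = 2291.93 m/s
V2 = sqrt(mu/r2) = 3377.06 m/s
dV2 = V2*(1 - sqrt(2*r1/(r1+r2))) = 1466.87 m/s
Total dV = 3759 m/s

3759 m/s


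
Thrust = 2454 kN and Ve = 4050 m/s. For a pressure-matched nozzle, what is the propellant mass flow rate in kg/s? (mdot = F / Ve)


mdot = F / Ve = 2454000 / 4050 = 605.9 kg/s

605.9 kg/s


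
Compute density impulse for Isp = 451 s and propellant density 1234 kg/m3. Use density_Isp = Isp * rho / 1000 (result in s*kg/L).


rho*Isp = 451 * 1234 / 1000 = 557 s*kg/L

557 s*kg/L


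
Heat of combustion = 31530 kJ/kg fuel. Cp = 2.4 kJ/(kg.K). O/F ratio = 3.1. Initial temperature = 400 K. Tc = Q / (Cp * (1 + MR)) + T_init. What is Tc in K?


Tc = 31530 / (2.4 * (1 + 3.1)) + 400 = 3604 K

3604 K


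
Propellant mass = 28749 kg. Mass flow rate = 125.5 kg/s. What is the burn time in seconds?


tb = 28749 / 125.5 = 229.1 s

229.1 s


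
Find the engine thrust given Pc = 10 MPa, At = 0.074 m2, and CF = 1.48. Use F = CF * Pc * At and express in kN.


F = 1.48 * 10e6 * 0.074 = 1.0952e+06 N = 1095.2 kN

1095.2 kN


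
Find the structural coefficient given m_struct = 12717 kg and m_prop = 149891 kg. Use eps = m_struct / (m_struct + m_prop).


eps = 12717 / (12717 + 149891) = 0.0782

0.0782


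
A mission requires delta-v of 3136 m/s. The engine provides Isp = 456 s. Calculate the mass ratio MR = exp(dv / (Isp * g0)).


Ve = 456 * 9.81 = 4473.36 m/s
MR = exp(3136 / 4473.36) = 2.016

2.016


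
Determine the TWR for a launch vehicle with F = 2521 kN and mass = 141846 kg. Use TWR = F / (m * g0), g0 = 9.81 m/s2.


TWR = 2521000 / (141846 * 9.81) = 1.81

1.81


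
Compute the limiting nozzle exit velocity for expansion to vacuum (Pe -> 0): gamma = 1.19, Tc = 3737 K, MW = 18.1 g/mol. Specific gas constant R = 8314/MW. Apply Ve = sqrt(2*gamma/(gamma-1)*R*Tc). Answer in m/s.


R = 8314 / 18.1 = 459.34 J/(kg.K)
Ve = sqrt(2 * 1.19 / (1.19 - 1) * 459.34 * 3737) = 4637 m/s

4637 m/s


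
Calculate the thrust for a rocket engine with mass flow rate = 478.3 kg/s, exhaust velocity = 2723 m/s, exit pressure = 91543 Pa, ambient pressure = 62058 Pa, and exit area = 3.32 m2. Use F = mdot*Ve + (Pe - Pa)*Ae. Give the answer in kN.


F = 478.3 * 2723 + (91543 - 62058) * 3.32 = 1.4003e+06 N = 1400.3 kN

1400.3 kN


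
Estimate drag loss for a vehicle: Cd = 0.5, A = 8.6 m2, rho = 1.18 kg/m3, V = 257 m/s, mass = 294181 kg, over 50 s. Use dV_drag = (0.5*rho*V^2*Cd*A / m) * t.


D = 0.5 * 1.18 * 257^2 * 0.5 * 8.6 = 167566.31 N
a = 167566.31 / 294181 = 0.5696 m/s2
dV = 0.5696 * 50 = 28.5 m/s

28.5 m/s


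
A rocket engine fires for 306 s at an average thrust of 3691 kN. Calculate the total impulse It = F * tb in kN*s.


It = 3691 * 306 = 1129446 kN*s

1129446 kN*s


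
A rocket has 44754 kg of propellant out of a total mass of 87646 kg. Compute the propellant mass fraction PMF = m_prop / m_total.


PMF = 44754 / 87646 = 0.511

0.511


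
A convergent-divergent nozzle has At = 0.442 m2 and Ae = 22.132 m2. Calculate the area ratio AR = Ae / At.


AR = 22.132 / 0.442 = 50.1

50.1


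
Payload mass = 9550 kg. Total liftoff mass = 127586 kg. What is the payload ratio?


PR = 9550 / 127586 = 0.0749

0.0749


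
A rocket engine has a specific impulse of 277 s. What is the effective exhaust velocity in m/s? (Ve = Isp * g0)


Ve = Isp * g0 = 277 * 9.81 = 2717.4 m/s

2717.4 m/s


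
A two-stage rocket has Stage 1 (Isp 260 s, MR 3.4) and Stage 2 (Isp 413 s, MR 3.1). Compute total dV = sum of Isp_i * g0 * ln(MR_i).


dV1 = 260 * 9.81 * ln(3.4) = 3121.4 m/s
dV2 = 413 * 9.81 * ln(3.1) = 4583.9 m/s
Total dV = 3121.4 + 4583.9 = 7705.3 m/s ~ 7705 m/s

7705 m/s


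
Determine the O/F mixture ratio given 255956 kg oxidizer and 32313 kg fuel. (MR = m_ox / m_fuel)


MR = 255956 / 32313 = 7.92

7.92


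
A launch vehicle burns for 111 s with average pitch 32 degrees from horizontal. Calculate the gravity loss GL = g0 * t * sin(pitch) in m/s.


GL = 9.81 * 111 * sin(32 deg) = 577 m/s

577 m/s


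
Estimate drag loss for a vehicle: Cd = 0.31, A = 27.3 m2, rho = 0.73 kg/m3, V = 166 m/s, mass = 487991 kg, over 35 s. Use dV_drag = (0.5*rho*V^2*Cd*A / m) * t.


D = 0.5 * 0.73 * 166^2 * 0.31 * 27.3 = 85120.35 N
a = 85120.35 / 487991 = 0.1744 m/s2
dV = 0.1744 * 35 = 6.1 m/s

6.1 m/s


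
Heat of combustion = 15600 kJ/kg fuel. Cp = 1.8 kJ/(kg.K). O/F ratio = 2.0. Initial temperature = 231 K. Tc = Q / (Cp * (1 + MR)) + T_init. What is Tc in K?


Tc = 15600 / (1.8 * (1 + 2.0)) + 231 = 3120 K

3120 K


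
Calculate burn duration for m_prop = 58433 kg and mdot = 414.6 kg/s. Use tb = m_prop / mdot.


tb = 58433 / 414.6 = 140.9 s

140.9 s


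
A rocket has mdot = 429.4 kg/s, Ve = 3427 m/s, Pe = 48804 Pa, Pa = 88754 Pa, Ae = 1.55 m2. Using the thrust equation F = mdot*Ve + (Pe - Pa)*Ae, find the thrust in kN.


F = 429.4 * 3427 + (48804 - 88754) * 1.55 = 1.4096e+06 N = 1409.6 kN

1409.6 kN


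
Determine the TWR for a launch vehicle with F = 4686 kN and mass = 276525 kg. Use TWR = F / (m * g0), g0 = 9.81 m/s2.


TWR = 4686000 / (276525 * 9.81) = 1.73

1.73


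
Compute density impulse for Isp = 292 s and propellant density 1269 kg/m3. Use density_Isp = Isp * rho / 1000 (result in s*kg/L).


rho*Isp = 292 * 1269 / 1000 = 371 s*kg/L

371 s*kg/L


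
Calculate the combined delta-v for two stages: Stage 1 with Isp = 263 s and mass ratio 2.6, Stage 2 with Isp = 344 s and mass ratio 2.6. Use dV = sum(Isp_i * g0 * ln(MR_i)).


dV1 = 263 * 9.81 * ln(2.6) = 2465.2 m/s
dV2 = 344 * 9.81 * ln(2.6) = 3224.5 m/s
Total dV = 2465.2 + 3224.5 = 5689.7 m/s ~ 5690 m/s

5690 m/s


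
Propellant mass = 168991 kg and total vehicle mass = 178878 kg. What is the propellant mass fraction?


PMF = 168991 / 178878 = 0.945

0.945


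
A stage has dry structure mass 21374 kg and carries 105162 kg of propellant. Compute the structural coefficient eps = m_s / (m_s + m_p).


eps = 21374 / (21374 + 105162) = 0.1689

0.1689


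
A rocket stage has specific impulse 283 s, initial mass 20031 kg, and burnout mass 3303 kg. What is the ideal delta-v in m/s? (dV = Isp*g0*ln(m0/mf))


Ve = 283 * 9.81 = 2776.23 m/s
dV = 2776.23 * ln(20031/3303) = 5004 m/s

5004 m/s


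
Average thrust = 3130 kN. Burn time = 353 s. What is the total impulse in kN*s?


It = 3130 * 353 = 1104890 kN*s

1104890 kN*s


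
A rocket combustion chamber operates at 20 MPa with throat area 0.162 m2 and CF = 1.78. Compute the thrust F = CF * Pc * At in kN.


F = 1.78 * 20e6 * 0.162 = 5.7672e+06 N = 5767.2 kN

5767.2 kN


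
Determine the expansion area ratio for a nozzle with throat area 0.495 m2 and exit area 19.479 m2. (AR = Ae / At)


AR = 19.479 / 0.495 = 39.4

39.4


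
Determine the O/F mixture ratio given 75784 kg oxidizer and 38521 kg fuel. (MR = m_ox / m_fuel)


MR = 75784 / 38521 = 1.97

1.97


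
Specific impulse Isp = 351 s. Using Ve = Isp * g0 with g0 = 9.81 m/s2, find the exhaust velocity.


Ve = Isp * g0 = 351 * 9.81 = 3443.3 m/s

3443.3 m/s


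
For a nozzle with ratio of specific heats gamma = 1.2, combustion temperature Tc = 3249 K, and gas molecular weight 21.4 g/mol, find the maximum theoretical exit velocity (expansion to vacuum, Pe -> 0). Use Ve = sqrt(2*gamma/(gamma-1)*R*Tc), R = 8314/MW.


R = 8314 / 21.4 = 388.5 J/(kg.K)
Ve = sqrt(2 * 1.2 / (1.2 - 1) * 388.5 * 3249) = 3892 m/s

3892 m/s


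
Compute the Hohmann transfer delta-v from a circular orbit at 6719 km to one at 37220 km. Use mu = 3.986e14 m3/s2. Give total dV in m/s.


V1 = sqrt(mu/r1) = 7702.23 m/s
dV1 = V1*(sqrt(2*r2/(r1+r2)) - 1) = 2323.0 m/s
V2 = sqrt(mu/r2) = 3272.51 m/s
dV2 = V2*(1 - sqrt(2*r1/(r1+r2))) = 1462.74 m/s
Total dV = 3786 m/s

3786 m/s


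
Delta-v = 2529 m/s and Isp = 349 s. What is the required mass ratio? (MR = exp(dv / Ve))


Ve = 349 * 9.81 = 3423.69 m/s
MR = exp(2529 / 3423.69) = 2.093

2.093


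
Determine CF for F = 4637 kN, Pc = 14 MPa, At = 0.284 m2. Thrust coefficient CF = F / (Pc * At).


CF = 4637000 / (14e6 * 0.284) = 1.17

1.17


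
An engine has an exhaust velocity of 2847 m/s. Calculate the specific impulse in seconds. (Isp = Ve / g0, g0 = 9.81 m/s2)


Isp = Ve / g0 = 2847 / 9.81 = 290.2 s

290.2 s


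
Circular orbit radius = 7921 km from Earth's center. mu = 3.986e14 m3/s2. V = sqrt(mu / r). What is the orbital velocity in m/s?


V = sqrt(3.986e14 / 7921000) = 7094 m/s

7094 m/s


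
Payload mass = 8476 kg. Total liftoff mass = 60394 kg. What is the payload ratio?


PR = 8476 / 60394 = 0.1403

0.1403


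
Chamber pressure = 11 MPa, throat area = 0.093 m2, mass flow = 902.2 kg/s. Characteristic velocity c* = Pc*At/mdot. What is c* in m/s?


c* = 11e6 * 0.093 / 902.2 = 1134 m/s

1134 m/s


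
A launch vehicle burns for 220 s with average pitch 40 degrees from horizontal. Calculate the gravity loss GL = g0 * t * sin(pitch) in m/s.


GL = 9.81 * 220 * sin(40 deg) = 1387 m/s

1387 m/s


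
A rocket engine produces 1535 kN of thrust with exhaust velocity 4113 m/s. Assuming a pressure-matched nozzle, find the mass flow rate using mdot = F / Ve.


mdot = F / Ve = 1535000 / 4113 = 373.2 kg/s

373.2 kg/s


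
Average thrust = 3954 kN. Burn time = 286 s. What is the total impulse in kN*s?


It = 3954 * 286 = 1130844 kN*s

1130844 kN*s


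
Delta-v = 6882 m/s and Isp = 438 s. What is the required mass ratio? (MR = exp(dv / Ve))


Ve = 438 * 9.81 = 4296.78 m/s
MR = exp(6882 / 4296.78) = 4.961

4.961


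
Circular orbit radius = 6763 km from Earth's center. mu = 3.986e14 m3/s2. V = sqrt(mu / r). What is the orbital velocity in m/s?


V = sqrt(3.986e14 / 6763000) = 7677 m/s

7677 m/s


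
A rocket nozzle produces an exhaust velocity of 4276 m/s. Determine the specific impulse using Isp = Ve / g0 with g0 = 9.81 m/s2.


Isp = Ve / g0 = 4276 / 9.81 = 435.9 s

435.9 s


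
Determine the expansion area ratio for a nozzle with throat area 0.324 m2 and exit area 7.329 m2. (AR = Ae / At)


AR = 7.329 / 0.324 = 22.6

22.6


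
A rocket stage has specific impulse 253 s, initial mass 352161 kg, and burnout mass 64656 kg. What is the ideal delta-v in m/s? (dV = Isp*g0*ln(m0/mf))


Ve = 253 * 9.81 = 2481.93 m/s
dV = 2481.93 * ln(352161/64656) = 4207 m/s

4207 m/s


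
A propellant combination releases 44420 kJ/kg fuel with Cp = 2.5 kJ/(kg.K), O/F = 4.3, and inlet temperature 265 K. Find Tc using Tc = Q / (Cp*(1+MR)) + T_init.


Tc = 44420 / (2.5 * (1 + 4.3)) + 265 = 3617 K

3617 K


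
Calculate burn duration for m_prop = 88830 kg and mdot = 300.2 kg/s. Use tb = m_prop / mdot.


tb = 88830 / 300.2 = 295.9 s

295.9 s


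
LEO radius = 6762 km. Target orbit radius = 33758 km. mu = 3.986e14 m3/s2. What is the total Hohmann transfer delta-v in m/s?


V1 = sqrt(mu/r1) = 7677.7 m/s
dV1 = V1*(sqrt(2*r2/(r1+r2)) - 1) = 2232.9 m/s
V2 = sqrt(mu/r2) = 3436.21 m/s
dV2 = V2*(1 - sqrt(2*r1/(r1+r2))) = 1451.04 m/s
Total dV = 3684 m/s

3684 m/s


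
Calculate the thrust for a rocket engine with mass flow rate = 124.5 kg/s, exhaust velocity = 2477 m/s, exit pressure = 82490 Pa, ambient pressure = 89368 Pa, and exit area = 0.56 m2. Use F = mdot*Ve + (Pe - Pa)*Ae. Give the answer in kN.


F = 124.5 * 2477 + (82490 - 89368) * 0.56 = 304535.0 N = 304.5 kN

304.5 kN


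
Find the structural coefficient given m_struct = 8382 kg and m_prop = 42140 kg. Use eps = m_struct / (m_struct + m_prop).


eps = 8382 / (8382 + 42140) = 0.1659

0.1659


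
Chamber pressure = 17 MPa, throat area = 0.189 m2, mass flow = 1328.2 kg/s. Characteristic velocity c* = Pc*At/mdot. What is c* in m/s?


c* = 17e6 * 0.189 / 1328.2 = 2419 m/s

2419 m/s


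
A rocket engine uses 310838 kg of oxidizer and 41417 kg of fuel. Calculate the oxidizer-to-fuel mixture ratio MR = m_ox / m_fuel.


MR = 310838 / 41417 = 7.51

7.51


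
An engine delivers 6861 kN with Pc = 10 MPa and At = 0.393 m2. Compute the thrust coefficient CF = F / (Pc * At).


CF = 6861000 / (10e6 * 0.393) = 1.75

1.75


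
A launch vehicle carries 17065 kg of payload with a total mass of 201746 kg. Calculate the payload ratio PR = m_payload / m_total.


PR = 17065 / 201746 = 0.0846

0.0846


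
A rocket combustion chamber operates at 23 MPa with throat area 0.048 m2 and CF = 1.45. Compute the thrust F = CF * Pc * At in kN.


F = 1.45 * 23e6 * 0.048 = 1.6008e+06 N = 1600.8 kN

1600.8 kN


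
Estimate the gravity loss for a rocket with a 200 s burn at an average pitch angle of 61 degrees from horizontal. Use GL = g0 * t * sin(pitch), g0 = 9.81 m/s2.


GL = 9.81 * 200 * sin(61 deg) = 1716 m/s

1716 m/s


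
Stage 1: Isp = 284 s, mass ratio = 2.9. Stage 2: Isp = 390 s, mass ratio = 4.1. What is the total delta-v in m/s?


dV1 = 284 * 9.81 * ln(2.9) = 2966.3 m/s
dV2 = 390 * 9.81 * ln(4.1) = 5398.3 m/s
Total dV = 2966.3 + 5398.3 = 8364.6 m/s ~ 8365 m/s

8365 m/s


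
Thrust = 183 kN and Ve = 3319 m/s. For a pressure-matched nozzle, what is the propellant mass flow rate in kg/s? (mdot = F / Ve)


mdot = F / Ve = 183000 / 3319 = 55.1 kg/s

55.1 kg/s


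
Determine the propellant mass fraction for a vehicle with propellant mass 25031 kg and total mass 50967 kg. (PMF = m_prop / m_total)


PMF = 25031 / 50967 = 0.491

0.491


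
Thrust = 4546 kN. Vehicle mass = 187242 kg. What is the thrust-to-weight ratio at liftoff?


TWR = 4546000 / (187242 * 9.81) = 2.47

2.47


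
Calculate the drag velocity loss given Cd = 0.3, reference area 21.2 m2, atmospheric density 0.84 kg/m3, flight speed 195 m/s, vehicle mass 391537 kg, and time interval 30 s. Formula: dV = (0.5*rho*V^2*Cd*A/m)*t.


D = 0.5 * 0.84 * 195^2 * 0.3 * 21.2 = 101572.38 N
a = 101572.38 / 391537 = 0.2594 m/s2
dV = 0.2594 * 30 = 7.8 m/s

7.8 m/s


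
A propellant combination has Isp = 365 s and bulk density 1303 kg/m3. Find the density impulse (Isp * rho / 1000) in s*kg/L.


rho*Isp = 365 * 1303 / 1000 = 476 s*kg/L

476 s*kg/L


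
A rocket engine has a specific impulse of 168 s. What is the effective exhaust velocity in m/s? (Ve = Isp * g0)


Ve = Isp * g0 = 168 * 9.81 = 1648.1 m/s

1648.1 m/s


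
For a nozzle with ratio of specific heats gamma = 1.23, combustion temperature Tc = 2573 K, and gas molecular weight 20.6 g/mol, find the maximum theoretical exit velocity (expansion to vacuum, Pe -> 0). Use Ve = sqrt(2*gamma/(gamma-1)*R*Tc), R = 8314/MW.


R = 8314 / 20.6 = 403.59 J/(kg.K)
Ve = sqrt(2 * 1.23 / (1.23 - 1) * 403.59 * 2573) = 3333 m/s

3333 m/s


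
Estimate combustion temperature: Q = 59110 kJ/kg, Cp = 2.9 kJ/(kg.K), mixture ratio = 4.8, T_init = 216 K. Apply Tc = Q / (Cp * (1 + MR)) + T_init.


Tc = 59110 / (2.9 * (1 + 4.8)) + 216 = 3730 K

3730 K


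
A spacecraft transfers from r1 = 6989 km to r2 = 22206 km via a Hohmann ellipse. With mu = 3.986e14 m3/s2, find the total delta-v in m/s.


V1 = sqrt(mu/r1) = 7551.99 m/s
dV1 = V1*(sqrt(2*r2/(r1+r2)) - 1) = 1762.46 m/s
V2 = sqrt(mu/r2) = 4236.76 m/s
dV2 = V2*(1 - sqrt(2*r1/(r1+r2))) = 1305.18 m/s
Total dV = 3068 m/s

3068 m/s


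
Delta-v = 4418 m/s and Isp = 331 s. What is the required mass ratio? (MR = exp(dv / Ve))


Ve = 331 * 9.81 = 3247.11 m/s
MR = exp(4418 / 3247.11) = 3.899

3.899


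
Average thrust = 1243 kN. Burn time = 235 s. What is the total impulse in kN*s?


It = 1243 * 235 = 292105 kN*s

292105 kN*s


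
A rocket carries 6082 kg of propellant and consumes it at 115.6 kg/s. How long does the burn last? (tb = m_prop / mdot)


tb = 6082 / 115.6 = 52.6 s

52.6 s


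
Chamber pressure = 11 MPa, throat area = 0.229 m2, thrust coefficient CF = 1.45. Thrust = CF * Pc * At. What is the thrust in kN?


F = 1.45 * 11e6 * 0.229 = 3.6526e+06 N = 3652.6 kN

3652.6 kN


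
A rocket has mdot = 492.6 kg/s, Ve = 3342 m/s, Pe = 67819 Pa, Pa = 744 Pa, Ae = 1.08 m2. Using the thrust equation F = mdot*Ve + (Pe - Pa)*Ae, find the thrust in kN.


F = 492.6 * 3342 + (67819 - 744) * 1.08 = 1.7187e+06 N = 1718.7 kN

1718.7 kN


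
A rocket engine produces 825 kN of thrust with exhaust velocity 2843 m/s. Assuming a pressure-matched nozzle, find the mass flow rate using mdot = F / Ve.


mdot = F / Ve = 825000 / 2843 = 290.2 kg/s

290.2 kg/s


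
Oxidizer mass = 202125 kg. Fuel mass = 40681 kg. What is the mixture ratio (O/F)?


MR = 202125 / 40681 = 4.97

4.97


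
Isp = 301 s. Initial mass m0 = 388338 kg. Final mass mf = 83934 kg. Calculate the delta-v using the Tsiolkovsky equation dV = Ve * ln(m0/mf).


Ve = 301 * 9.81 = 2952.81 m/s
dV = 2952.81 * ln(388338/83934) = 4523 m/s

4523 m/s


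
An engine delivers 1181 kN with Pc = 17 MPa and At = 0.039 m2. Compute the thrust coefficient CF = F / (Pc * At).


CF = 1181000 / (17e6 * 0.039) = 1.78

1.78
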